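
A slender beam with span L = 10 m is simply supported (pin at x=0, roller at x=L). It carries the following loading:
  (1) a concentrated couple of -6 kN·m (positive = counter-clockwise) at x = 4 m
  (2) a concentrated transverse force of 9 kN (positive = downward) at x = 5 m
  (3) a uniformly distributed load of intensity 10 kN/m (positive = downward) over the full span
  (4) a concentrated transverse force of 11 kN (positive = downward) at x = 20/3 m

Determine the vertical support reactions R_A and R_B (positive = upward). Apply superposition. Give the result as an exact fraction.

R_A = 1727/30 kN, R_B = 1873/30 kN

Load 1 — applied couple M₀=-6 kN·m at a=4 m (b=L-a=6):
  R_A = M₀/L = (-6)/10 = -3/5 kN
  R_B = -M₀/L = -(-6)/10 = 3/5 kN
Load 2 — point force P=9 kN at a=5 m (b=L-a=5):
  R_A = Pb/L = 9·5/10 = 9/2 kN
  R_B = Pa/L = 9·5/10 = 9/2 kN
Load 3 — uniform load w=10 kN/m over full span:
  R_A = wL/2 = 10·10/2 = 50 kN
  R_B = wL/2 = 10·10/2 = 50 kN
Load 4 — point force P=11 kN at a=20/3 m (b=L-a=10/3):
  R_A = Pb/L = 11·(10/3)/10 = 11/3 kN
  R_B = Pa/L = 11·(20/3)/10 = 22/3 kN
Superposition: R_A = 1727/30 kN, R_B = 1873/30 kN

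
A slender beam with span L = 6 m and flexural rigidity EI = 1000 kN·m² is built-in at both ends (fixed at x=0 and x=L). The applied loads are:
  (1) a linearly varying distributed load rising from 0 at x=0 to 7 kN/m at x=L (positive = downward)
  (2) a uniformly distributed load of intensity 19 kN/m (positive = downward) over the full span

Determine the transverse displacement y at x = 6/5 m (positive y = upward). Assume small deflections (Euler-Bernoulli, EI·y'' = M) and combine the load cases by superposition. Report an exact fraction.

Load 1 — triangular load w₀=7 kN/m (0→w₀ over full span):
  y_1 = -w₀x²(L-x)²(x+2L)/(120LEI) = -7·(6/5)²·(6-(6/5))²·((6/5)+2·6)/(120·6·1000) = -8316/1953125 m
Load 2 — uniform load w=19 kN/m over full span:
  y_2 = -wx²(L-x)²/(24EI) = -19·(6/5)²·(6-(6/5))²/(24·1000) = -2052/78125 m
Superposition: y = Σ y_i = -59616/1953125 m ≈ -0.030523 m

y(6/5) = -59616/1953125 m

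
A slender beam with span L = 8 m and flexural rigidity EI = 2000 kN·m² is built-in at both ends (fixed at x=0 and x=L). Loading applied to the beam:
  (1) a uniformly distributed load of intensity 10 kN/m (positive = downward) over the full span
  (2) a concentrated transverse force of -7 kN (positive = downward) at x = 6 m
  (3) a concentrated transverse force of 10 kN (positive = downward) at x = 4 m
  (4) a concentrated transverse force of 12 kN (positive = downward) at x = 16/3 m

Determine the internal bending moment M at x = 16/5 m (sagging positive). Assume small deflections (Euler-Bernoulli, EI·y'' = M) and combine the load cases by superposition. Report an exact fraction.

Load 1 — uniform load w=10 kN/m over full span:
  M_1 = wLx/2 - wL²/12 - wx²/2 = 10·8·(16/5)/2 - 10·8²/12 - 10·(16/5)²/2 = 352/15 kN·m
Load 2 — point force P=-7 kN at a=6 m (b=L-a=2):
  M_2 = Pb²(3a+b)x/L³ - Pab²/L²  [x≤a] = (-7)·2²·(3·6+2)·(16/5)/8³ - (-7)·6·2²/8² = -7/8 kN·m
Load 3 — point force P=10 kN at a=4 m (b=L-a=4):
  M_3 = Pb²(3a+b)x/L³ - Pab²/L²  [x≤a] = 10·4²·(3·4+4)·(16/5)/8³ - 10·4·4²/8² = 6 kN·m
Load 4 — point force P=12 kN at a=16/3 m (b=L-a=8/3):
  M_4 = Pb²(3a+b)x/L³ - Pab²/L²  [x≤a] = 12·(8/3)²·(3·(16/3)+(8/3))·(16/5)/8³ - 12·(16/3)·(8/3)²/8² = 128/45 kN·m
Superposition: M = Σ M_i = 11317/360 kN·m ≈ 31.436111 kN·m

M(16/5) = 11317/360 kN·m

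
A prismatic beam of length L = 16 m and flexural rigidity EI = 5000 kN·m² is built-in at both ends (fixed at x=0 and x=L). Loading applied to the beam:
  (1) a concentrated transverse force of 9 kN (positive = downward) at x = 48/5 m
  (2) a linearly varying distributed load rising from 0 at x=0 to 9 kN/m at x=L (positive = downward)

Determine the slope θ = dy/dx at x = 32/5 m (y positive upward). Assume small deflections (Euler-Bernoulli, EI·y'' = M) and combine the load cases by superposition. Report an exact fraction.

θ(32/5) = -43776/1953125 rad

Load 1 — point force P=9 kN at a=48/5 m (b=L-a=32/5):
  θ_1 = -Pb²x(2aL-(3a+b)x)/(2L³EI)  [x≤a] = -9·(32/5)²·(32/5)·(2·(48/5)·16-(3·(48/5)+(32/5))·(32/5))/(2·16³·5000) = -9216/1953125 rad
Load 2 — triangular load w₀=9 kN/m (0→w₀ over full span):
  θ_2 = -w₀(2x(L-x)(L-2x)(x+2L)+x²(L-x)²)/(120LEI) = -9·(2·(32/5)·(16-(32/5))·(16-2·(32/5))·((32/5)+2·16)+(32/5)²·(16-(32/5))²)/(120·16·5000) = -6912/390625 rad
Superposition: θ = Σ θ_i = -43776/1953125 rad ≈ -0.022413 rad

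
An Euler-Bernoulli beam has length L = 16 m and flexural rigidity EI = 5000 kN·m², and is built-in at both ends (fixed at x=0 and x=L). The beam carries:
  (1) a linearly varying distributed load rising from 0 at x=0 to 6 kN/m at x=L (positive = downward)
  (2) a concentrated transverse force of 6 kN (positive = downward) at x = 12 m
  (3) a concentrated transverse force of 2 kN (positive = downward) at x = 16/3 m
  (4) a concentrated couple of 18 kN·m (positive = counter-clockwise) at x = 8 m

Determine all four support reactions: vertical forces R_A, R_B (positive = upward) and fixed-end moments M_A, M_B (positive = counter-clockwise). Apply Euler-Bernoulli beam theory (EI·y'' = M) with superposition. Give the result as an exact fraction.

Load 1 — triangular load w₀=6 kN/m (0→w₀ over full span):
  R_A = 3w₀L/20 = 3·6·16/20 = 72/5 kN
  M_A = w₀L²/30 = 6·16²/30 = 256/5 kN·m
  R_B = 7w₀L/20 = 7·6·16/20 = 168/5 kN
  M_B = -w₀L²/20 = -6·16²/20 = -384/5 kN·m
Load 2 — point force P=6 kN at a=12 m (b=L-a=4):
  R_A = Pb²(3a+b)/L³ = 6·4²·(3·12+4)/16³ = 15/16 kN
  M_A = Pab²/L² = 6·12·4²/16² = 9/2 kN·m
  R_B = Pa²(a+3b)/L³ = 6·12²·(12+3·4)/16³ = 81/16 kN
  M_B = -Pa²b/L² = -6·12²·4/16² = -27/2 kN·m
Load 3 — point force P=2 kN at a=16/3 m (b=L-a=32/3):
  R_A = Pb²(3a+b)/L³ = 2·(32/3)²·(3·(16/3)+(32/3))/16³ = 40/27 kN
  M_A = Pab²/L² = 2·(16/3)·(32/3)²/16² = 128/27 kN·m
  R_B = Pa²(a+3b)/L³ = 2·(16/3)²·((16/3)+3·(32/3))/16³ = 14/27 kN
  M_B = -Pa²b/L² = -2·(16/3)²·(32/3)/16² = -64/27 kN·m
Load 4 — applied couple M₀=18 kN·m at a=8 m (b=L-a=8):
  R_A = 6M₀ab/L³ = 6·18·8·8/16³ = 27/16 kN
  M_A = M₀b(2a-b)/L² = 18·8·(2·8-8)/16² = 9/2 kN·m
  R_B = -6M₀ab/L³ = -6·18·8·8/16³ = -27/16 kN
  M_B = M₀a(2b-a)/L² = 18·8·(2·8-8)/16² = 9/2 kN·m
Superposition: R_A = 19987/1080 kN, M_A = 8767/135 kN·m, R_B = 40493/1080 kN, M_B = -11903/135 kN·m

R_A = 19987/1080 kN, M_A = 8767/135 kN·m, R_B = 40493/1080 kN, M_B = -11903/135 kN·m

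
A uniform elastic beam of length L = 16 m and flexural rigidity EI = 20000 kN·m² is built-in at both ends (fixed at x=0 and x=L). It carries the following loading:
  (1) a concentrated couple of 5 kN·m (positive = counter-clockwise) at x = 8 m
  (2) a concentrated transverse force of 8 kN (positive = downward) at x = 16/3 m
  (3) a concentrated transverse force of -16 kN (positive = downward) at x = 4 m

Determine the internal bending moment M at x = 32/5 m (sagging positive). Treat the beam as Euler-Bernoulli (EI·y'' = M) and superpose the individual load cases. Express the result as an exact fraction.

M(32/5) = 97/540 kN·m

Load 1 — applied couple M₀=5 kN·m at a=8 m (b=L-a=8):
  M_1 = R_Ax - M_A  [x≤a] with R_A=15/32, M_A=5/4 = (15/32)·(32/5) - (5/4) = 7/4 kN·m
Load 2 — point force P=8 kN at a=16/3 m (b=L-a=32/3):
  M_2 = Pa²(a+3b)(L-x)/L³ - Pa²b/L²  [x>a] = 8·(16/3)²·((16/3)+3·(32/3))·(16-(32/5))/16³ - 8·(16/3)²·(32/3)/16² = 1408/135 kN·m
Load 3 — point force P=-16 kN at a=4 m (b=L-a=12):
  M_3 = Pa²(a+3b)(L-x)/L³ - Pa²b/L²  [x>a] = (-16)·4²·(4+3·12)·(16-(32/5))/16³ - (-16)·4²·12/16² = -12 kN·m
Superposition: M = Σ M_i = 97/540 kN·m ≈ 0.179630 kN·m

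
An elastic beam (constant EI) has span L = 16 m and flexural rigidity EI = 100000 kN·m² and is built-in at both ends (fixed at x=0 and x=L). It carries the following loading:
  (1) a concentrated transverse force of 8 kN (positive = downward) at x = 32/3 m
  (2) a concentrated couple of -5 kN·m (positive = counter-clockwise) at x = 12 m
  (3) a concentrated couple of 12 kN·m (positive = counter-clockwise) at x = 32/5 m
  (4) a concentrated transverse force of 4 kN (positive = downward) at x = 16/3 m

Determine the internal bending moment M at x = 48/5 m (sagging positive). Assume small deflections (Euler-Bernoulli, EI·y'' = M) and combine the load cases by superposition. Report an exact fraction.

Load 1 — point force P=8 kN at a=32/3 m (b=L-a=16/3):
  M_1 = Pb²(3a+b)x/L³ - Pab²/L²  [x≤a] = 8·(16/3)²·(3·(32/3)+(16/3))·(48/5)/16³ - 8·(32/3)·(16/3)²/16² = 1408/135 kN·m
Load 2 — applied couple M₀=-5 kN·m at a=12 m (b=L-a=4):
  M_2 = R_Ax - M_A  [x≤a] with R_A=-45/128, M_A=-25/16 = (-45/128)·(48/5) - (-25/16) = -29/16 kN·m
Load 3 — applied couple M₀=12 kN·m at a=32/5 m (b=L-a=48/5):
  M_3 = R_Ax - M_A - M₀  [x>a] with R_A=27/25, M_A=36/25 = (27/25)·(48/5) - (36/25) - 12 = -384/125 kN·m
Load 4 — point force P=4 kN at a=16/3 m (b=L-a=32/3):
  M_4 = Pa²(a+3b)(L-x)/L³ - Pa²b/L²  [x>a] = 4·(16/3)²·((16/3)+3·(32/3))·(16-(48/5))/16³ - 4·(16/3)²·(32/3)/16² = 256/135 kN·m
Superposition: M = Σ M_i = 401837/54000 kN·m ≈ 7.441426 kN·m

M(48/5) = 401837/54000 kN·m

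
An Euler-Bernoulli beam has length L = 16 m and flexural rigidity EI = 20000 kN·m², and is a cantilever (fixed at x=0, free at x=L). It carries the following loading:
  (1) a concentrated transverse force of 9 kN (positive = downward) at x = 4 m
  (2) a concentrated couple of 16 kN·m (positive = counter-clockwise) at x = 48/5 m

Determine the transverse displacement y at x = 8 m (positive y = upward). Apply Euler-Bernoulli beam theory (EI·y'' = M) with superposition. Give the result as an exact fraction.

y(8) = 1/625 m

Load 1 — point force P=9 kN at a=4 m (b=L-a=12):
  y_1 = -Pa²(3x-a)/(6EI)  [x>a] = -9·4²·(3·8-4)/(6·20000) = -3/125 m
Load 2 — applied couple M₀=16 kN·m at a=48/5 m (b=L-a=32/5):
  y_2 = M₀x²/(2EI)  [x≤a] = 16·8²/(2·20000) = 16/625 m
Superposition: y = Σ y_i = 1/625 m ≈ 0.001600 m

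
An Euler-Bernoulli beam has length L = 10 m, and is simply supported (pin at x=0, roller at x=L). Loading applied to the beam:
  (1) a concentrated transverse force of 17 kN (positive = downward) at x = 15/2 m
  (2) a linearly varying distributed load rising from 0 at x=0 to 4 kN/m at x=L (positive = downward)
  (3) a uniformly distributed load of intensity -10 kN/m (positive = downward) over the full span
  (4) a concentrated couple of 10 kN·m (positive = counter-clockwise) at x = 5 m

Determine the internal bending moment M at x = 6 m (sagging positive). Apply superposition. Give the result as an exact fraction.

Load 1 — point force P=17 kN at a=15/2 m (b=L-a=5/2):
  M_1 = Pbx/L  [x≤a] = 17·(5/2)·6/10 = 51/2 kN·m
Load 2 — triangular load w₀=4 kN/m (0→w₀ over full span):
  M_2 = w₀Lx/6 - w₀x³/(6L) = 4·10·6/6 - 4·6³/(6·10) = 128/5 kN·m
Load 3 — uniform load w=-10 kN/m over full span:
  M_3 = wx(L-x)/2 = (-10)·6·(10-6)/2 = -120 kN·m
Load 4 — applied couple M₀=10 kN·m at a=5 m (b=L-a=5):
  M_4 = M₀x/L - M₀  [x>a] = 10·6/10 - 10 = -4 kN·m
Superposition: M = Σ M_i = -729/10 kN·m ≈ -72.900000 kN·m

M(6) = -729/10 kN·m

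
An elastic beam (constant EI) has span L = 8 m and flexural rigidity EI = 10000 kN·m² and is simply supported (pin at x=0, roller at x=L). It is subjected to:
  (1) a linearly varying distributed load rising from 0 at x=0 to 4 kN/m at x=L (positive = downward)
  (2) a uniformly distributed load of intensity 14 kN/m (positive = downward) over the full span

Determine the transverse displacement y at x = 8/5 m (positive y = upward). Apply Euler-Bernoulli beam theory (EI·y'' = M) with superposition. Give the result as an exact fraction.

Load 1 — triangular load w₀=4 kN/m (0→w₀ over full span):
  y_1 = -w₀x(7L⁴-10L²x²+3x⁴)/(360LEI) = -4·(8/5)·(7·8⁴-10·8²·(8/5)²+3·(8/5)⁴)/(360·8·10000) = -176128/29296875 m
Load 2 — uniform load w=14 kN/m over full span:
  y_2 = -wx(L³-2Lx²+x³)/(24EI) = -14·(8/5)·(8³-2·8·(8/5)²+(8/5)³)/(24·10000) = -51968/1171875 m
Superposition: y = Σ y_i = -491776/9765625 m ≈ -0.050358 m

y(8/5) = -491776/9765625 m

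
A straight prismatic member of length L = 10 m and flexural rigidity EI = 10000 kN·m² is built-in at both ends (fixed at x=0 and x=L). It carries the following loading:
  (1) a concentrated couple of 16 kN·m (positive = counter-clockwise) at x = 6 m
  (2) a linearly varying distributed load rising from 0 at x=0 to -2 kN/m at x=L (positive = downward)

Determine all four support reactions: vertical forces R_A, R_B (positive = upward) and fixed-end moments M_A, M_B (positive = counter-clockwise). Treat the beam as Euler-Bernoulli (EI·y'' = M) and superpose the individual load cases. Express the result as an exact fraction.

Load 1 — applied couple M₀=16 kN·m at a=6 m (b=L-a=4):
  R_A = 6M₀ab/L³ = 6·16·6·4/10³ = 288/125 kN
  M_A = M₀b(2a-b)/L² = 16·4·(2·6-4)/10² = 128/25 kN·m
  R_B = -6M₀ab/L³ = -6·16·6·4/10³ = -288/125 kN
  M_B = M₀a(2b-a)/L² = 16·6·(2·4-6)/10² = 48/25 kN·m
Load 2 — triangular load w₀=-2 kN/m (0→w₀ over full span):
  R_A = 3w₀L/20 = 3·(-2)·10/20 = -3 kN
  M_A = w₀L²/30 = (-2)·10²/30 = -20/3 kN·m
  R_B = 7w₀L/20 = 7·(-2)·10/20 = -7 kN
  M_B = -w₀L²/20 = -(-2)·10²/20 = 10 kN·m
Superposition: R_A = -87/125 kN, M_A = -116/75 kN·m, R_B = -1163/125 kN, M_B = 298/25 kN·m

R_A = -87/125 kN, M_A = -116/75 kN·m, R_B = -1163/125 kN, M_B = 298/25 kN·m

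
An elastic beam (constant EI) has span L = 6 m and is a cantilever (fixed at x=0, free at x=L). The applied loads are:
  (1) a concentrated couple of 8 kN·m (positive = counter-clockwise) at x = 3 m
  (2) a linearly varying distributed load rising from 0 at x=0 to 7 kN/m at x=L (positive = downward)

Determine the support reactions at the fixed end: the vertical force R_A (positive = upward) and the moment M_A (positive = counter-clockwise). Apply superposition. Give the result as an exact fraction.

R_A = 21 kN, M_A = 76 kN·m

Load 1 — applied couple M₀=8 kN·m at a=3 m (b=L-a=3):
  R_A = 0 kN
  M_A = -M₀ = -8 kN·m
Load 2 — triangular load w₀=7 kN/m (0→w₀ over full span):
  R_A = w₀L/2 = 7·6/2 = 21 kN
  M_A = w₀L²/3 = 7·6²/3 = 84 kN·m
Superposition: R_A = 21 kN, M_A = 76 kN·m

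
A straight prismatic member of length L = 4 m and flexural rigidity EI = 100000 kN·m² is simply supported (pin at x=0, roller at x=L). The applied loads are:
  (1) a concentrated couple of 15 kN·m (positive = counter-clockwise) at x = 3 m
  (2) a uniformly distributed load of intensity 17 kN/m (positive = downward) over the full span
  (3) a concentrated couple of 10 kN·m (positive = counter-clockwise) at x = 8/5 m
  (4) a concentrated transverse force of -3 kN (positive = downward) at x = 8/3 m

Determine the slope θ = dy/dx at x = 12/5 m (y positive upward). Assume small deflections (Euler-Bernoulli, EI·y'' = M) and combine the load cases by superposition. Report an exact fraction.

θ(12/5) = 413569/2700000000 rad

Load 1 — applied couple M₀=15 kN·m at a=3 m (b=L-a=1):
  θ_1 = (M₀x²/(2L)+C₁)/EI  [x≤a] with C₁=M₀(3b²-L²)/(6L)=-65/8 = (15·(12/5)²/(2·4)+(-65/8))/100000 = 107/4000000 rad
Load 2 — uniform load w=17 kN/m over full span:
  θ_2 = -w(L³-6Lx²+4x³)/(24EI) = -17·(4³-6·4·(12/5)²+4·(12/5)³)/(24·100000) = 629/4687500 rad
Load 3 — applied couple M₀=10 kN·m at a=8/5 m (b=L-a=12/5):
  θ_3 = (M₀x²/(2L)-M₀(x-a)+C₁)/EI  [x>a] with C₁=M₀(3b²-L²)/(6L)=8/15 = (10·(12/5)²/(2·4)-10·((12/5)-(8/5))+(8/15))/100000 = -1/375000 rad
Load 4 — point force P=-3 kN at a=8/3 m (b=L-a=4/3):
  θ_4 = -Pb(L²-b²-3x²)/(6LEI)  [x≤a] = -(-3)·(4/3)·(4²-(4/3)²-3·(12/5)²)/(6·4·100000) = -43/8437500 rad
Superposition: θ = Σ θ_i = 413569/2700000000 rad ≈ 0.000153 rad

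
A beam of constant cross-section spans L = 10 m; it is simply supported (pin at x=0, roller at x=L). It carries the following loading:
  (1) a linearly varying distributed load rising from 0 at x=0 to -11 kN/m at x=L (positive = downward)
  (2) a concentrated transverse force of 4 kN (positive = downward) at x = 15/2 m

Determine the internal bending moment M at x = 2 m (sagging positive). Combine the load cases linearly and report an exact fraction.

M(2) = -166/5 kN·m

Load 1 — triangular load w₀=-11 kN/m (0→w₀ over full span):
  M_1 = w₀Lx/6 - w₀x³/(6L) = (-11)·10·2/6 - (-11)·2³/(6·10) = -176/5 kN·m
Load 2 — point force P=4 kN at a=15/2 m (b=L-a=5/2):
  M_2 = Pbx/L  [x≤a] = 4·(5/2)·2/10 = 2 kN·m
Superposition: M = Σ M_i = -166/5 kN·m ≈ -33.200000 kN·m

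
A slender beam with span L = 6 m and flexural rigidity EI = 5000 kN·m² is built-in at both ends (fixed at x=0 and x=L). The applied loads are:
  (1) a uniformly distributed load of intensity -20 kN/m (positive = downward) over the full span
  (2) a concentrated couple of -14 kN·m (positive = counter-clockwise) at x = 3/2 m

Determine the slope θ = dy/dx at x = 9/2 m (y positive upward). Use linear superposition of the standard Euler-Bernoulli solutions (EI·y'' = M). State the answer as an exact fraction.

Load 1 — uniform load w=-20 kN/m over full span:
  θ_1 = -wx(L-x)(L-2x)/(12EI) = -(-20)·(9/2)·(6-(9/2))·(6-2·(9/2))/(12·5000) = -27/4000 rad
Load 2 — applied couple M₀=-14 kN·m at a=3/2 m (b=L-a=9/2):
  θ_2 = (R_Ax²/2 - M_Ax - M₀(x-a))/EI  [x>a] with R_A=-21/8, M_A=21/8 = ((-21/8)·(9/2)²/2 - (21/8)·(9/2) - (-14)·((9/2)-(3/2)))/5000 = 231/320000 rad
Superposition: θ = Σ θ_i = -1929/320000 rad ≈ -0.006028 rad

θ(9/2) = -1929/320000 rad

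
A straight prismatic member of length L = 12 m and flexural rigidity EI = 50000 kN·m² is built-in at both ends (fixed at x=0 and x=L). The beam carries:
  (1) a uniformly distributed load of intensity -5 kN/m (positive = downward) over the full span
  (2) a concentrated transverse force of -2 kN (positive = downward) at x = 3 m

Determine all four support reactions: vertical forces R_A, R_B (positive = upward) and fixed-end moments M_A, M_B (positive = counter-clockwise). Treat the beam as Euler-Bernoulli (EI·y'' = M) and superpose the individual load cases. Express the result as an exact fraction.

R_A = -507/16 kN, M_A = -507/8 kN·m, R_B = -485/16 kN, M_B = 489/8 kN·m

Load 1 — uniform load w=-5 kN/m over full span:
  R_A = wL/2 = (-5)·12/2 = -30 kN
  M_A = wL²/12 = (-5)·12²/12 = -60 kN·m
  R_B = wL/2 = (-5)·12/2 = -30 kN
  M_B = -wL²/12 = -(-5)·12²/12 = 60 kN·m
Load 2 — point force P=-2 kN at a=3 m (b=L-a=9):
  R_A = Pb²(3a+b)/L³ = (-2)·9²·(3·3+9)/12³ = -27/16 kN
  M_A = Pab²/L² = (-2)·3·9²/12² = -27/8 kN·m
  R_B = Pa²(a+3b)/L³ = (-2)·3²·(3+3·9)/12³ = -5/16 kN
  M_B = -Pa²b/L² = -(-2)·3²·9/12² = 9/8 kN·m
Superposition: R_A = -507/16 kN, M_A = -507/8 kN·m, R_B = -485/16 kN, M_B = 489/8 kN·m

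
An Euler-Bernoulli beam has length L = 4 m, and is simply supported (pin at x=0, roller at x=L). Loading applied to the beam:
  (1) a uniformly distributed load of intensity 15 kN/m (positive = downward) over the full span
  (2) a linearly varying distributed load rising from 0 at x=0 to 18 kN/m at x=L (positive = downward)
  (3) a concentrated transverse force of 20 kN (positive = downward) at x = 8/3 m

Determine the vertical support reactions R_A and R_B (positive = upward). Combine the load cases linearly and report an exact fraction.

Load 1 — uniform load w=15 kN/m over full span:
  R_A = wL/2 = 15·4/2 = 30 kN
  R_B = wL/2 = 15·4/2 = 30 kN
Load 2 — triangular load w₀=18 kN/m (0→w₀ over full span):
  R_A = w₀L/6 = 18·4/6 = 12 kN
  R_B = w₀L/3 = 18·4/3 = 24 kN
Load 3 — point force P=20 kN at a=8/3 m (b=L-a=4/3):
  R_A = Pb/L = 20·(4/3)/4 = 20/3 kN
  R_B = Pa/L = 20·(8/3)/4 = 40/3 kN
Superposition: R_A = 146/3 kN, R_B = 202/3 kN

R_A = 146/3 kN, R_B = 202/3 kN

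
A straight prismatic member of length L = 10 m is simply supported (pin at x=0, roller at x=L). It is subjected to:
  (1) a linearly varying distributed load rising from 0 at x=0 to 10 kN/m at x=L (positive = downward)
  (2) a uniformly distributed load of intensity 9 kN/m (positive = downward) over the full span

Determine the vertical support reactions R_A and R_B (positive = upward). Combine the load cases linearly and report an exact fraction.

Load 1 — triangular load w₀=10 kN/m (0→w₀ over full span):
  R_A = w₀L/6 = 10·10/6 = 50/3 kN
  R_B = w₀L/3 = 10·10/3 = 100/3 kN
Load 2 — uniform load w=9 kN/m over full span:
  R_A = wL/2 = 9·10/2 = 45 kN
  R_B = wL/2 = 9·10/2 = 45 kN
Superposition: R_A = 185/3 kN, R_B = 235/3 kN

R_A = 185/3 kN, R_B = 235/3 kN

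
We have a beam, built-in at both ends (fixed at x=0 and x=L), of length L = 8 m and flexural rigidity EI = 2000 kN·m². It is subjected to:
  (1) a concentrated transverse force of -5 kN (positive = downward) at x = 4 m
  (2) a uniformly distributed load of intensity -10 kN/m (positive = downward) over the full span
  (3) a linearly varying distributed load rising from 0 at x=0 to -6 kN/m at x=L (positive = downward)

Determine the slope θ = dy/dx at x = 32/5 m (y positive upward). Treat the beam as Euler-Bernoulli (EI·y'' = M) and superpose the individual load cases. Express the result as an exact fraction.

Load 1 — point force P=-5 kN at a=4 m (b=L-a=4):
  θ_1 = Pa²(L-x)(2bL-(3b+a)(L-x))/(2L³EI)  [x>a] = (-5)·4²·(8-(32/5))·(2·4·8-(3·4+4)·(8-(32/5)))/(2·8³·2000) = -3/1250 rad
Load 2 — uniform load w=-10 kN/m over full span:
  θ_2 = -wx(L-x)(L-2x)/(12EI) = -(-10)·(32/5)·(8-(32/5))·(8-2·(32/5))/(12·2000) = -64/3125 rad
Load 3 — triangular load w₀=-6 kN/m (0→w₀ over full span):
  θ_3 = -w₀(2x(L-x)(L-2x)(x+2L)+x²(L-x)²)/(120LEI) = -(-6)·(2·(32/5)·(8-(32/5))·(8-2·(32/5))·((32/5)+2·8)+(32/5)²·(8-(32/5))²)/(120·8·2000) = -512/78125 rad
Superposition: θ = Σ θ_i = -4599/156250 rad ≈ -0.029434 rad

θ(32/5) = -4599/156250 rad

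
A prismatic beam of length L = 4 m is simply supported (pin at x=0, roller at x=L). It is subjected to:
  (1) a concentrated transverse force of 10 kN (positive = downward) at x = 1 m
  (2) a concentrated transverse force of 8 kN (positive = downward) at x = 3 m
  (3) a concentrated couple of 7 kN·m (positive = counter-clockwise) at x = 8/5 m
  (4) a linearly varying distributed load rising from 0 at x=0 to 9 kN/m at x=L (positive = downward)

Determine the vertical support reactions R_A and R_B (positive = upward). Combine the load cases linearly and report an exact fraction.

Load 1 — point force P=10 kN at a=1 m (b=L-a=3):
  R_A = Pb/L = 10·3/4 = 15/2 kN
  R_B = Pa/L = 10·1/4 = 5/2 kN
Load 2 — point force P=8 kN at a=3 m (b=L-a=1):
  R_A = Pb/L = 8·1/4 = 2 kN
  R_B = Pa/L = 8·3/4 = 6 kN
Load 3 — applied couple M₀=7 kN·m at a=8/5 m (b=L-a=12/5):
  R_A = M₀/L = 7/4 kN
  R_B = -M₀/L = -7/4 kN
Load 4 — triangular load w₀=9 kN/m (0→w₀ over full span):
  R_A = w₀L/6 = 9·4/6 = 6 kN
  R_B = w₀L/3 = 9·4/3 = 12 kN
Superposition: R_A = 69/4 kN, R_B = 75/4 kN

R_A = 69/4 kN, R_B = 75/4 kN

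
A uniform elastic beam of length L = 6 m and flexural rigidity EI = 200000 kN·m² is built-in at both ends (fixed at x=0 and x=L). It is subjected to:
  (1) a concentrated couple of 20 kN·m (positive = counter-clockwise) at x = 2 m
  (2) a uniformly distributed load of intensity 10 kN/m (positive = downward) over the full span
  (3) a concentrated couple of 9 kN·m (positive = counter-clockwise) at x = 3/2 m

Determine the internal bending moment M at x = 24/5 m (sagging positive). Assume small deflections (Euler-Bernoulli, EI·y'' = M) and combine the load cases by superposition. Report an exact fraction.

Load 1 — applied couple M₀=20 kN·m at a=2 m (b=L-a=4):
  M_1 = R_Ax - M_A - M₀  [x>a] with R_A=40/9, M_A=0 = (40/9)·(24/5) - 0 - 20 = 4/3 kN·m
Load 2 — uniform load w=10 kN/m over full span:
  M_2 = wLx/2 - wL²/12 - wx²/2 = 10·6·(24/5)/2 - 10·6²/12 - 10·(24/5)²/2 = -6/5 kN·m
Load 3 — applied couple M₀=9 kN·m at a=3/2 m (b=L-a=9/2):
  M_3 = R_Ax - M_A - M₀  [x>a] with R_A=27/16, M_A=-27/16 = (27/16)·(24/5) - (-27/16) - 9 = 63/80 kN·m
Superposition: M = Σ M_i = 221/240 kN·m ≈ 0.920833 kN·m

M(24/5) = 221/240 kN·m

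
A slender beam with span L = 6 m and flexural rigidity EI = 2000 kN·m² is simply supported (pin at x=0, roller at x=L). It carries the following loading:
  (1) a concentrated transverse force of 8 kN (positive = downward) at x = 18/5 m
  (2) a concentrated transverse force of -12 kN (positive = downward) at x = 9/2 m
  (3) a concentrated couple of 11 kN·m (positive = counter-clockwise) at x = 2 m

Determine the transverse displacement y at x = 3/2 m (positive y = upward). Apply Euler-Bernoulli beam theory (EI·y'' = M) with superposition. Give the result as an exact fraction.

Load 1 — point force P=8 kN at a=18/5 m (b=L-a=12/5):
  y_1 = -Pbx(L²-b²-x²)/(6LEI)  [x≤a] = -8·(12/5)·(3/2)·(6²-(12/5)²-(3/2)²)/(6·6·2000) = -2799/250000 m
Load 2 — point force P=-12 kN at a=9/2 m (b=L-a=3/2):
  y_2 = -Pbx(L²-b²-x²)/(6LEI)  [x≤a] = -(-12)·(3/2)·(3/2)·(6²-(3/2)²-(3/2)²)/(6·6·2000) = 189/16000 m
Load 3 — applied couple M₀=11 kN·m at a=2 m (b=L-a=4):
  y_3 = (M₀x³/(6L)+C₁x)/EI  [x≤a] with C₁=M₀(3b²-L²)/(6L)=11/3 = (11·(3/2)³/(6·6)+(11/3)·(3/2))/2000 = 209/64000 m
Superposition: y = Σ y_i = 31057/8000000 m ≈ 0.003882 m

y(3/2) = 31057/8000000 m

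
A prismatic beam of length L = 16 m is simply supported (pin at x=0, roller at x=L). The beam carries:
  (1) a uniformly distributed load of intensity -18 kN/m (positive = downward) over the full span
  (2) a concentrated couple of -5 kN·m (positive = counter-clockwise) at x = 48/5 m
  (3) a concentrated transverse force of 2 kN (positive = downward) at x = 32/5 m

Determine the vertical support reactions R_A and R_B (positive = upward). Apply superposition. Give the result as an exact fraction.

Load 1 — uniform load w=-18 kN/m over full span:
  R_A = wL/2 = (-18)·16/2 = -144 kN
  R_B = wL/2 = (-18)·16/2 = -144 kN
Load 2 — applied couple M₀=-5 kN·m at a=48/5 m (b=L-a=32/5):
  R_A = M₀/L = (-5)/16 = -5/16 kN
  R_B = -M₀/L = -(-5)/16 = 5/16 kN
Load 3 — point force P=2 kN at a=32/5 m (b=L-a=48/5):
  R_A = Pb/L = 2·(48/5)/16 = 6/5 kN
  R_B = Pa/L = 2·(32/5)/16 = 4/5 kN
Superposition: R_A = -11449/80 kN, R_B = -11431/80 kN

R_A = -11449/80 kN, R_B = -11431/80 kN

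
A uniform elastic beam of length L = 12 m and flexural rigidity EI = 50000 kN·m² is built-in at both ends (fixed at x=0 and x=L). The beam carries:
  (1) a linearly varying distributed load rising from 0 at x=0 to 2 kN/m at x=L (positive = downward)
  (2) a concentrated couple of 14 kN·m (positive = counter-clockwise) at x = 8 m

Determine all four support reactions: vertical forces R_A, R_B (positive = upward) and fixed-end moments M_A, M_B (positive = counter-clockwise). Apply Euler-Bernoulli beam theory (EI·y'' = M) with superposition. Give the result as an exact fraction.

Load 1 — triangular load w₀=2 kN/m (0→w₀ over full span):
  R_A = 3w₀L/20 = 3·2·12/20 = 18/5 kN
  M_A = w₀L²/30 = 2·12²/30 = 48/5 kN·m
  R_B = 7w₀L/20 = 7·2·12/20 = 42/5 kN
  M_B = -w₀L²/20 = -2·12²/20 = -72/5 kN·m
Load 2 — applied couple M₀=14 kN·m at a=8 m (b=L-a=4):
  R_A = 6M₀ab/L³ = 6·14·8·4/12³ = 14/9 kN
  M_A = M₀b(2a-b)/L² = 14·4·(2·8-4)/12² = 14/3 kN·m
  R_B = -6M₀ab/L³ = -6·14·8·4/12³ = -14/9 kN
  M_B = M₀a(2b-a)/L² = 14·8·(2·4-8)/12² = 0 kN·m
Superposition: R_A = 232/45 kN, M_A = 214/15 kN·m, R_B = 308/45 kN, M_B = -72/5 kN·m

R_A = 232/45 kN, M_A = 214/15 kN·m, R_B = 308/45 kN, M_B = -72/5 kN·m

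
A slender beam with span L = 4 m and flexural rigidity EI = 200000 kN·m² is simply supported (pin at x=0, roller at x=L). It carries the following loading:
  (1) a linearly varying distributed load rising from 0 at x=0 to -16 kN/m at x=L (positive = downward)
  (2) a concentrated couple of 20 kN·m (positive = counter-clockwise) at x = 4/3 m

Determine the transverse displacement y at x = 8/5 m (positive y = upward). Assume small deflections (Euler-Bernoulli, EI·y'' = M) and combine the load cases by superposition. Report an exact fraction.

y(8/5) = 50887/292968750 m

Load 1 — triangular load w₀=-16 kN/m (0→w₀ over full span):
  y_1 = -w₀x(7L⁴-10L²x²+3x⁴)/(360LEI) = -(-16)·(8/5)·(7·4⁴-10·4²·(8/5)²+3·(8/5)⁴)/(360·4·200000) = 18256/146484375 m
Load 2 — applied couple M₀=20 kN·m at a=4/3 m (b=L-a=8/3):
  y_2 = (M₀x³/(6L)-M₀(x-a)²/2+C₁x)/EI  [x>a] with C₁=M₀(3b²-L²)/(6L)=40/9 = (20·(8/5)³/(6·4)-20·((8/5)-(4/3))²/2+(40/9)·(8/5))/200000 = 23/468750 m
Superposition: y = Σ y_i = 50887/292968750 m ≈ 0.000174 m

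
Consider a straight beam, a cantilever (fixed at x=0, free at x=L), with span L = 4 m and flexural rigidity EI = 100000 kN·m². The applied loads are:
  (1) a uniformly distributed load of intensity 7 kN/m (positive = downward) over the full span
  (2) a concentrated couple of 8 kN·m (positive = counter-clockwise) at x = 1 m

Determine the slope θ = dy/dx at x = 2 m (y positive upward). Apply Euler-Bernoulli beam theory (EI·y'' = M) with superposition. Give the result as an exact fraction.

Load 1 — uniform load w=7 kN/m over full span:
  θ_1 = -wx(x²-3Lx+3L²)/(6EI) = -7·2·(2²-3·4·2+3·4²)/(6·100000) = -49/75000 rad
Load 2 — applied couple M₀=8 kN·m at a=1 m (b=L-a=3):
  θ_2 = M₀a/EI  [x>a] = 8·1/100000 = 1/12500 rad
Superposition: θ = Σ θ_i = -43/75000 rad ≈ -0.000573 rad

θ(2) = -43/75000 rad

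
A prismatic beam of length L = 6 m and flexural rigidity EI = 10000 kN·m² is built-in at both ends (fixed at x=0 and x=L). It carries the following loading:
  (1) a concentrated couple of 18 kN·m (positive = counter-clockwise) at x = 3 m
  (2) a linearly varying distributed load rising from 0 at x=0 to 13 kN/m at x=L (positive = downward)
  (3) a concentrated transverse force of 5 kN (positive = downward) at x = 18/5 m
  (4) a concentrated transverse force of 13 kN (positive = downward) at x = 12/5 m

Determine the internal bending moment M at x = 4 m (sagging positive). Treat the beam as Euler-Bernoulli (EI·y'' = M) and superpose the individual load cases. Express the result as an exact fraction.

Load 1 — applied couple M₀=18 kN·m at a=3 m (b=L-a=3):
  M_1 = R_Ax - M_A - M₀  [x>a] with R_A=9/2, M_A=9/2 = (9/2)·4 - (9/2) - 18 = -9/2 kN·m
Load 2 — triangular load w₀=13 kN/m (0→w₀ over full span):
  M_2 = 3w₀Lx/20 - w₀L²/30 - w₀x³/(6L) = 3·13·6·4/20 - 13·6²/30 - 13·4³/(6·6) = 364/45 kN·m
Load 3 — point force P=5 kN at a=18/5 m (b=L-a=12/5):
  M_3 = Pa²(a+3b)(L-x)/L³ - Pa²b/L²  [x>a] = 5·(18/5)²·((18/5)+3·(12/5))·(6-4)/6³ - 5·(18/5)²·(12/5)/6² = 54/25 kN·m
Load 4 — point force P=13 kN at a=12/5 m (b=L-a=18/5):
  M_4 = Pa²(a+3b)(L-x)/L³ - Pa²b/L²  [x>a] = 13·(12/5)²·((12/5)+3·(18/5))·(6-4)/6³ - 13·(12/5)²·(18/5)/6² = 208/125 kN·m
Superposition: M = Σ M_i = 16679/2250 kN·m ≈ 7.412889 kN·m

M(4) = 16679/2250 kN·m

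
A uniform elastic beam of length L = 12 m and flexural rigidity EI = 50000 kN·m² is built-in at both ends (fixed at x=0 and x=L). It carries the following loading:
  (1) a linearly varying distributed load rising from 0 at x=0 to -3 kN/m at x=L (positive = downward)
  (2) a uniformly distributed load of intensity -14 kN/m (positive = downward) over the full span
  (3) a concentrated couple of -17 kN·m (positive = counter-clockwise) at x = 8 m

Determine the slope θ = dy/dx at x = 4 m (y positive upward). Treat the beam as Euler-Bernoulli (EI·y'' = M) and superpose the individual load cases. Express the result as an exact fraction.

θ(4) = 1957/562500 rad

Load 1 — triangular load w₀=-3 kN/m (0→w₀ over full span):
  θ_1 = -w₀(2x(L-x)(L-2x)(x+2L)+x²(L-x)²)/(120LEI) = -(-3)·(2·4·(12-4)·(12-2·4)·(4+2·12)+4²·(12-4)²)/(120·12·50000) = 16/46875 rad
Load 2 — uniform load w=-14 kN/m over full span:
  θ_2 = -wx(L-x)(L-2x)/(12EI) = -(-14)·4·(12-4)·(12-2·4)/(12·50000) = 28/9375 rad
Load 3 — applied couple M₀=-17 kN·m at a=8 m (b=L-a=4):
  θ_3 = (R_Ax²/2 - M_Ax)/EI  [x≤a] with R_A=-17/9, M_A=-17/3 = ((-17/9)·4²/2 - (-17/3)·4)/50000 = 17/112500 rad
Superposition: θ = Σ θ_i = 1957/562500 rad ≈ 0.003479 rad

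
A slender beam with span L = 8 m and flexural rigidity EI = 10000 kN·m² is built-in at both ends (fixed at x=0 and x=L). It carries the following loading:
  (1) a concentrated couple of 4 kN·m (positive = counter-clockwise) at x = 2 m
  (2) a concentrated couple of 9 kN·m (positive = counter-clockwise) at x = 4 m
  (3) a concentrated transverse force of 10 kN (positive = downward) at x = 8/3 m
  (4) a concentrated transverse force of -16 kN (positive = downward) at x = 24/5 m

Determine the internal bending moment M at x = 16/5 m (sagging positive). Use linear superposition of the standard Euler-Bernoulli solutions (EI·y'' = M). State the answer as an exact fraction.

M(16/5) = 83839/33750 kN·m

Load 1 — applied couple M₀=4 kN·m at a=2 m (b=L-a=6):
  M_1 = R_Ax - M_A - M₀  [x>a] with R_A=9/16, M_A=-3/4 = (9/16)·(16/5) - (-3/4) - 4 = -29/20 kN·m
Load 2 — applied couple M₀=9 kN·m at a=4 m (b=L-a=4):
  M_2 = R_Ax - M_A  [x≤a] with R_A=27/16, M_A=9/4 = (27/16)·(16/5) - (9/4) = 63/20 kN·m
Load 3 — point force P=10 kN at a=8/3 m (b=L-a=16/3):
  M_3 = Pa²(a+3b)(L-x)/L³ - Pa²b/L²  [x>a] = 10·(8/3)²·((8/3)+3·(16/3))·(8-(16/5))/8³ - 10·(8/3)²·(16/3)/8² = 176/27 kN·m
Load 4 — point force P=-16 kN at a=24/5 m (b=L-a=16/5):
  M_4 = Pb²(3a+b)x/L³ - Pab²/L²  [x≤a] = (-16)·(16/5)²·(3·(24/5)+(16/5))·(16/5)/8³ - (-16)·(24/5)·(16/5)²/8² = -3584/625 kN·m
Superposition: M = Σ M_i = 83839/33750 kN·m ≈ 2.484119 kN·m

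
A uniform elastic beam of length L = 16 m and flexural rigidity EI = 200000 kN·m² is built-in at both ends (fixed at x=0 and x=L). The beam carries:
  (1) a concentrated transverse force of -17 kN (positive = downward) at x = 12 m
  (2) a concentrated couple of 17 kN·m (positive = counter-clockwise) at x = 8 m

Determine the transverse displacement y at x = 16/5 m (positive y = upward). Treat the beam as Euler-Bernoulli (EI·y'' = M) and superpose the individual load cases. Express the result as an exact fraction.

y(16/5) = 221/1171875 m

Load 1 — point force P=-17 kN at a=12 m (b=L-a=4):
  y_1 = -Pb²x²(3aL-(3a+b)x)/(6L³EI)  [x≤a] = -(-17)·4²·(16/5)²·(3·12·16-(3·12+4)·(16/5))/(6·16³·200000) = 119/468750 m
Load 2 — applied couple M₀=17 kN·m at a=8 m (b=L-a=8):
  y_2 = (R_Ax³/6 - M_Ax²/2)/EI  [x≤a] with R_A=51/32, M_A=17/4 = ((51/32)·(16/5)³/6 - (17/4)·(16/5)²/2)/200000 = -51/781250 m
Superposition: y = Σ y_i = 221/1171875 m ≈ 0.000189 m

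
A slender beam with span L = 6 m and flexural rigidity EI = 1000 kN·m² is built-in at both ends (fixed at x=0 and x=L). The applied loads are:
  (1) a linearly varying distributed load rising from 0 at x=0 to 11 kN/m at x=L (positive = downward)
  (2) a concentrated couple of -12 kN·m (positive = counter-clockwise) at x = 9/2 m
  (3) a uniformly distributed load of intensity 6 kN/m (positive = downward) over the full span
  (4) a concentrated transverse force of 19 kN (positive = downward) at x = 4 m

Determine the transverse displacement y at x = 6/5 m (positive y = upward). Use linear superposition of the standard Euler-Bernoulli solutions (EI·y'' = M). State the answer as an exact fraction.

Load 1 — triangular load w₀=11 kN/m (0→w₀ over full span):
  y_1 = -w₀x²(L-x)²(x+2L)/(120LEI) = -11·(6/5)²·(6-(6/5))²·((6/5)+2·6)/(120·6·1000) = -13068/1953125 m
Load 2 — applied couple M₀=-12 kN·m at a=9/2 m (b=L-a=3/2):
  y_2 = (R_Ax³/6 - M_Ax²/2)/EI  [x≤a] with R_A=-9/4, M_A=-15/4 = ((-9/4)·(6/5)³/6 - (-15/4)·(6/5)²/2)/1000 = 513/250000 m
Load 3 — uniform load w=6 kN/m over full span:
  y_3 = -wx²(L-x)²/(24EI) = -6·(6/5)²·(6-(6/5))²/(24·1000) = -648/78125 m
Load 4 — point force P=19 kN at a=4 m (b=L-a=2):
  y_4 = -Pb²x²(3aL-(3a+b)x)/(6L³EI)  [x≤a] = -19·2²·(6/5)²·(3·4·6-(3·4+2)·(6/5))/(6·6³·1000) = -437/93750 m
Superposition: y = Σ y_i = -1649489/93750000 m ≈ -0.017595 m

y(6/5) = -1649489/93750000 m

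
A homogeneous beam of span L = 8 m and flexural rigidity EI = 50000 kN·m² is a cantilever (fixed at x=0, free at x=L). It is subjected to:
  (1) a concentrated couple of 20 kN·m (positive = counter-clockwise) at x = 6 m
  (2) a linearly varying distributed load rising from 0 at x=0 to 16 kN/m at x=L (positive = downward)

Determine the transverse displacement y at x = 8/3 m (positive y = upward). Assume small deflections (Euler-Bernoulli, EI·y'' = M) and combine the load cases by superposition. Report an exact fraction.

Load 1 — applied couple M₀=20 kN·m at a=6 m (b=L-a=2):
  y_1 = M₀x²/(2EI)  [x≤a] = 20·(8/3)²/(2·50000) = 8/5625 m
Load 2 — triangular load w₀=16 kN/m (0→w₀ over full span):
  y_2 = (w₀Lx³/12-w₀L²x²/6-w₀x⁵/(120L))/EI = (16·8·(8/3)³/12-16·8²·(8/3)²/6-16·(8/3)⁵/(120·8))/50000 = -230912/11390625 m
Superposition: y = Σ y_i = -214712/11390625 m ≈ -0.018850 m

y(8/3) = -214712/11390625 m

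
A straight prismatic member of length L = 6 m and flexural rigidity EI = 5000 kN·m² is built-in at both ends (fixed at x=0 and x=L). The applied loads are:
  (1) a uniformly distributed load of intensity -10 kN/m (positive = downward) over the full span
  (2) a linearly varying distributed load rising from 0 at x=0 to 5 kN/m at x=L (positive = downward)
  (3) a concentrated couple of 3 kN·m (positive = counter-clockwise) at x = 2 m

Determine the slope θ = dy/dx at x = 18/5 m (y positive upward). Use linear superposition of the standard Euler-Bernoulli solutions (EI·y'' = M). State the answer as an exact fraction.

θ(18/5) = -231/156250 rad

Load 1 — uniform load w=-10 kN/m over full span:
  θ_1 = -wx(L-x)(L-2x)/(12EI) = -(-10)·(18/5)·(6-(18/5))·(6-2·(18/5))/(12·5000) = -27/15625 rad
Load 2 — triangular load w₀=5 kN/m (0→w₀ over full span):
  θ_2 = -w₀(2x(L-x)(L-2x)(x+2L)+x²(L-x)²)/(120LEI) = -5·(2·(18/5)·(6-(18/5))·(6-2·(18/5))·((18/5)+2·6)+(18/5)²·(6-(18/5))²)/(120·6·5000) = 27/78125 rad
Load 3 — applied couple M₀=3 kN·m at a=2 m (b=L-a=4):
  θ_3 = (R_Ax²/2 - M_Ax - M₀(x-a))/EI  [x>a] with R_A=2/3, M_A=0 = ((2/3)·(18/5)²/2 - 0·(18/5) - 3·((18/5)-2))/5000 = -3/31250 rad
Superposition: θ = Σ θ_i = -231/156250 rad ≈ -0.001478 rad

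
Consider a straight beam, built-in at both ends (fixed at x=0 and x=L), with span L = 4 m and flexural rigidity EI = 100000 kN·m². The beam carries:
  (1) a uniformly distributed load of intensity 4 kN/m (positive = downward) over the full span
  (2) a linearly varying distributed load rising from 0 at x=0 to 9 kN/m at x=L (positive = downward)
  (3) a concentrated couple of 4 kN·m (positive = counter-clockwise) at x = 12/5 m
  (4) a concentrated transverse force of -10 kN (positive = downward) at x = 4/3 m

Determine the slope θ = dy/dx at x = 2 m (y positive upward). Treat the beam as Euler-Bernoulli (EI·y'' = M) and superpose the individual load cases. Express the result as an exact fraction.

Load 1 — uniform load w=4 kN/m over full span:
  θ_1 = -wx(L-x)(L-2x)/(12EI) = -4·2·(4-2)·(4-2·2)/(12·100000) = 0 rad
Load 2 — triangular load w₀=9 kN/m (0→w₀ over full span):
  θ_2 = -w₀(2x(L-x)(L-2x)(x+2L)+x²(L-x)²)/(120LEI) = -9·(2·2·(4-2)·(4-2·2)·(2+2·4)+2²·(4-2)²)/(120·4·100000) = -3/1000000 rad
Load 3 — applied couple M₀=4 kN·m at a=12/5 m (b=L-a=8/5):
  θ_3 = (R_Ax²/2 - M_Ax)/EI  [x≤a] with R_A=36/25, M_A=32/25 = ((36/25)·2²/2 - (32/25)·2)/100000 = 1/312500 rad
Load 4 — point force P=-10 kN at a=4/3 m (b=L-a=8/3):
  θ_4 = Pa²(L-x)(2bL-(3b+a)(L-x))/(2L³EI)  [x>a] = (-10)·(4/3)²·(4-2)·(2·(8/3)·4-(3·(8/3)+(4/3))·(4-2))/(2·4³·100000) = -1/135000 rad
Superposition: θ = Σ θ_i = -973/135000000 rad ≈ -0.000007 rad

θ(2) = -973/135000000 rad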